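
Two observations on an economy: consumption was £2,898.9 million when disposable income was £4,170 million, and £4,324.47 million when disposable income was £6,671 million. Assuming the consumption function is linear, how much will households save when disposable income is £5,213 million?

S = 1719.59

MPC = (4324.47 − 2898.9)/(6671 − 4170) = 1425.57/2501 = 0.57
a = 2898.9 − 0.57(4170) = 2898.9 − 2376.9 = 522
C = 522 + 0.57(5213) = 3493.41
S = 5213 − 3493.41 = 1719.59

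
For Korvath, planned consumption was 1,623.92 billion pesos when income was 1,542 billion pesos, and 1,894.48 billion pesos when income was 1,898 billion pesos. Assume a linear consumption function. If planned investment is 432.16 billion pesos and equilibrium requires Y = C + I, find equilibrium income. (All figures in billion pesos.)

MPC = (1894.48 − 1623.92)/(1898 − 1542) = 270.56/356 = 0.76
a = 1623.92 − 0.76(1542) = 452
Equilibrium: Y = 452 + 0.76Y + 432.16
0.24Y = 884.16, so Y = 884.16/0.24 = 3684

Y = 3684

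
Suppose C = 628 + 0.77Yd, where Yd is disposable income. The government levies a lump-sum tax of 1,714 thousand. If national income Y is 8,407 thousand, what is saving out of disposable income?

S = 911.39

Yd = Y − T = 8407 − 1714 = 6693
C = 628 + 0.77(6693) = 628 + 5153.61 = 5781.61
S = Yd − C = 6693 − 5781.61 = 911.39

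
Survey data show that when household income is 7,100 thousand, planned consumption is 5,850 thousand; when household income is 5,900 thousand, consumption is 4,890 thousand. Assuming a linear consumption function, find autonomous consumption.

MPC = ΔC/ΔY = (5850 − 4890)/(7100 − 5900) = 960/1200 = 0.8
a = C − MPC·Y = 4890 − 0.8(5900) = 4890 − 4720 = 170

a = 170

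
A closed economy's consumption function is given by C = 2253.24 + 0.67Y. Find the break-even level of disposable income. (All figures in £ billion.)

At break-even, C = Y: 2253.24 + 0.67Y = Y
0.33Y = 2253.24, so Y = 2253.24/0.33 = 6828

Y = 6828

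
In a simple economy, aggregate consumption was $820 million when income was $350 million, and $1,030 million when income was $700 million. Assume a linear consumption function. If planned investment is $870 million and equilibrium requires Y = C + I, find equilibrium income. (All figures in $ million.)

MPC = (1030 − 820)/(700 − 350) = 210/350 = 0.6
a = 820 − 0.6(350) = 610
Equilibrium: Y = 610 + 0.6Y + 870
0.4Y = 1480, so Y = 1480/0.4 = 3700

Y = 3700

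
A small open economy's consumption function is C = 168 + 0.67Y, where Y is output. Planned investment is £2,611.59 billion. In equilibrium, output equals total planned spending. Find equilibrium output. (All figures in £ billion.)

Y = C + I = 168 + 0.67Y + 2611.59
Y − 0.67Y = 2779.59
0.33Y = 2779.59, so Y = 2779.59/0.33 = 8423

Y = 8423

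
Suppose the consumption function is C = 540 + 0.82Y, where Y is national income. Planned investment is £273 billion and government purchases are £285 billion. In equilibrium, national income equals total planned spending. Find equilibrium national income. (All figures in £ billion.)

Y = 6100

Y = C + I + G = 540 + 0.82Y + 273 + 285
Y − 0.82Y = 1098
0.18Y = 1098, so Y = 1098/0.18 = 6100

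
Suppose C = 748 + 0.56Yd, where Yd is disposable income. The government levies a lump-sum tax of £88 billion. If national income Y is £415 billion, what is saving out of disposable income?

Yd = Y − T = 415 − 88 = 327
C = 748 + 0.56(327) = 748 + 183.12 = 931.12
S = Yd − C = 327 − 931.12 = -604.12

S = -604.12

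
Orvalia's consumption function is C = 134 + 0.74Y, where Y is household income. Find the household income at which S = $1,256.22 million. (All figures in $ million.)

Y = 5347

S = Y − C = -134 + 0.26Y
-134 + 0.26Y = 1256.22, so 0.26Y = 1390.22 and Y = 5347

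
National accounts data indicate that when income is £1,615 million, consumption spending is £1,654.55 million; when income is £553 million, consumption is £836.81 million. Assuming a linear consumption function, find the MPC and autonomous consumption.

MPC = 0.77; a = 411

MPC = ΔC/ΔY = (1654.55 − 836.81)/(1615 − 553) = 817.74/1062 = 0.77
a = C − MPC·Y = 836.81 − 0.77(553) = 836.81 − 425.81 = 411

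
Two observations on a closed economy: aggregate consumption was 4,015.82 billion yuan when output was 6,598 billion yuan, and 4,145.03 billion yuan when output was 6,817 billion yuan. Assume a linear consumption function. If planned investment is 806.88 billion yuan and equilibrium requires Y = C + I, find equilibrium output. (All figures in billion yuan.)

Y = 2268

MPC = (4145.03 − 4015.82)/(6817 − 6598) = 129.21/219 = 0.59
a = 4015.82 − 0.59(6598) = 123
Equilibrium: Y = 123 + 0.59Y + 806.88
0.41Y = 929.88, so Y = 929.88/0.41 = 2268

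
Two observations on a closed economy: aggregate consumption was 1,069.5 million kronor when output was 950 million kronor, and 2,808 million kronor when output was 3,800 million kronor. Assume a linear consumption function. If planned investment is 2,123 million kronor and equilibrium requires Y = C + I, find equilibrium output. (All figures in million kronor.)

Y = 6700

MPC = (2808 − 1069.5)/(3800 − 950) = 1738.5/2850 = 0.61
a = 1069.5 − 0.61(950) = 490
Equilibrium: Y = 490 + 0.61Y + 2123
0.39Y = 2613, so Y = 2613/0.39 = 6700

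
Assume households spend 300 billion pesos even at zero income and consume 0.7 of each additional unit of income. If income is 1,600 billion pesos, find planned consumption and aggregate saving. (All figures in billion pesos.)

C = 1420; S = 180

C = 300 + 0.7(1600) = 300 + 1120 = 1420
S = Y − C = 1600 − 1420 = 180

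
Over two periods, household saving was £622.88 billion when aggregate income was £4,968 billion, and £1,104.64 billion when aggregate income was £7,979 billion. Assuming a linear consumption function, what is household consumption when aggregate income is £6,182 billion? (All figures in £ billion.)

C = 5364.88

MPS = ΔS/ΔY = (1104.64 − 622.88)/(7979 − 4968) = 481.76/3011 = 0.16
MPC = 1 − MPS = 0.84
Autonomous saving = 622.88 − 0.16(4968) = -172, so a = 172
C = 172 + 0.84(6182) = 172 + 5192.88 = 5364.88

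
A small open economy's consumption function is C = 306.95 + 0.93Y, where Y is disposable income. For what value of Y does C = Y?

Y = 4385

At break-even, C = Y: 306.95 + 0.93Y = Y
0.07Y = 306.95, so Y = 306.95/0.07 = 4385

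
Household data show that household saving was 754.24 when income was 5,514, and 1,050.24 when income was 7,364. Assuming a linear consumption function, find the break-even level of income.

MPS = ΔS/ΔY = (1050.24 − 754.24)/(7364 − 5514) = 296/1850 = 0.16
MPC = 1 − MPS = 0.84
From S(5514) = 754.24: −a + 0.16(5514) = 754.24, so a = 882.24 − 754.24 = 128
Break-even (S = 0): Y = a/MPS = 128/0.16 = 800

Y = 800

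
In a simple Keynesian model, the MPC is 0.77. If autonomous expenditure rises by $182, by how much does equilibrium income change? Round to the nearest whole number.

The multiplier is 1/(1 − MPC) = 1/0.23.
ΔY = 182/0.23 = 791.30 ≈ 791

ΔY ≈ 791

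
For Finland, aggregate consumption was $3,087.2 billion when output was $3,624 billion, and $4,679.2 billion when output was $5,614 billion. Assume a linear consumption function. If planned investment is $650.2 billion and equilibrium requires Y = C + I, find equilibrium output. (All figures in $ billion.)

MPC = (4679.2 − 3087.2)/(5614 − 3624) = 1592/1990 = 0.8
a = 3087.2 − 0.8(3624) = 188
Equilibrium: Y = 188 + 0.8Y + 650.2
0.2Y = 838.2, so Y = 838.2/0.2 = 4191

Y = 4191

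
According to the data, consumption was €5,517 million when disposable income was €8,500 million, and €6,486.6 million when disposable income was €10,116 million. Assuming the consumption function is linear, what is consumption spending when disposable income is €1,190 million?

MPC = (6486.6 − 5517)/(10116 − 8500) = 969.6/1616 = 0.6
a = 5517 − 0.6(8500) = 5517 − 5100 = 417
C = 417 + 0.6(1190) = 417 + 714 = 1131

C = 1131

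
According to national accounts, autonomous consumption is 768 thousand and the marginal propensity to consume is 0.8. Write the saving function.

S = Y − C = Y − (768 + 0.8Y) = -768 + (1 − 0.8)Y

S = -768 + 0.2Y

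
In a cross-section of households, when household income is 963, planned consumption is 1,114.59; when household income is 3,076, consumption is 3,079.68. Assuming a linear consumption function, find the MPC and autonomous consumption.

MPC = ΔC/ΔY = (3079.68 − 1114.59)/(3076 − 963) = 1965.09/2113 = 0.93
a = C − MPC·Y = 1114.59 − 0.93(963) = 1114.59 − 895.59 = 219

MPC = 0.93; a = 219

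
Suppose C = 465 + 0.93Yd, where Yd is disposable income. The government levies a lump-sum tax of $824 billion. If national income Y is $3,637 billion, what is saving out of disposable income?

Yd = Y − T = 3637 − 824 = 2813
C = 465 + 0.93(2813) = 465 + 2616.09 = 3081.09
S = Yd − C = 2813 − 3081.09 = -268.09

S = -268.09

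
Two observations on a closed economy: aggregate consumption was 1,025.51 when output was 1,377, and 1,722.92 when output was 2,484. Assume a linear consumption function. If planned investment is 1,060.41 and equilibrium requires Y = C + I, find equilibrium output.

Y = 3293

MPC = (1722.92 − 1025.51)/(2484 − 1377) = 697.41/1107 = 0.63
a = 1025.51 − 0.63(1377) = 158
Equilibrium: Y = 158 + 0.63Y + 1060.41
0.37Y = 1218.41, so Y = 1218.41/0.37 = 3293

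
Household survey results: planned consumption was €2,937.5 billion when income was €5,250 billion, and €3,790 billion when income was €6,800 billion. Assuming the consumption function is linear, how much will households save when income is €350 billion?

S = 107.5

MPC = (3790 − 2937.5)/(6800 − 5250) = 852.5/1550 = 0.55
a = 2937.5 − 0.55(5250) = 2937.5 − 2887.5 = 50
C = 50 + 0.55(350) = 242.5
S = 350 − 242.5 = 107.5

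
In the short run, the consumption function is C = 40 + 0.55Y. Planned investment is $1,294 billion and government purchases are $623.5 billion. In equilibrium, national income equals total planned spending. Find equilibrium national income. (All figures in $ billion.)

Y = C + I + G = 40 + 0.55Y + 1294 + 623.5
Y − 0.55Y = 1957.5
0.45Y = 1957.5, so Y = 1957.5/0.45 = 4350

Y = 4350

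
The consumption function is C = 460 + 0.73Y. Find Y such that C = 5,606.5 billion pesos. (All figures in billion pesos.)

460 + 0.73Y = 5606.5
0.73Y = 5146.5, so Y = 5146.5/0.73 = 7050

Y = 7050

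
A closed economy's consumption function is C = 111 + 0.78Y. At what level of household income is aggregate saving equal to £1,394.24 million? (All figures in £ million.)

Y = 6842

S = Y − C = -111 + 0.22Y
-111 + 0.22Y = 1394.24, so 0.22Y = 1505.24 and Y = 6842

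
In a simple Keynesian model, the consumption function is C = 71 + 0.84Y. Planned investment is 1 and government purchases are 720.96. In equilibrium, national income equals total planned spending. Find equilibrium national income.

Y = C + I + G = 71 + 0.84Y + 1 + 720.96
Y − 0.84Y = 792.96
0.16Y = 792.96, so Y = 792.96/0.16 = 4956

Y = 4956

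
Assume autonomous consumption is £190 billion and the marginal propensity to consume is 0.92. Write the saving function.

S = -190 + 0.08Y

S = Y − C = Y − (190 + 0.92Y) = -190 + (1 − 0.92)Y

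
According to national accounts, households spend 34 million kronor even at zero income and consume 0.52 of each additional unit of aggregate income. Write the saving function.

S = Y − C = Y − (34 + 0.52Y) = -34 + (1 − 0.52)Y

S = -34 + 0.48Y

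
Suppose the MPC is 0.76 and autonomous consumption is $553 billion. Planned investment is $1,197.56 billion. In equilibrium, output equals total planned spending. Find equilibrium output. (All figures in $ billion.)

Y = C + I = 553 + 0.76Y + 1197.56
Y − 0.76Y = 1750.56
0.24Y = 1750.56, so Y = 1750.56/0.24 = 7294

Y = 7294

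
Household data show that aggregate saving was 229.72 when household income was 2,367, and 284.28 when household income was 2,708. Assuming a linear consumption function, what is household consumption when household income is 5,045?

MPS = ΔS/ΔY = (284.28 − 229.72)/(2708 − 2367) = 54.56/341 = 0.16
MPC = 1 − MPS = 0.84
Autonomous saving = 229.72 − 0.16(2367) = -149, so a = 149
C = 149 + 0.84(5045) = 149 + 4237.8 = 4386.8

C = 4386.8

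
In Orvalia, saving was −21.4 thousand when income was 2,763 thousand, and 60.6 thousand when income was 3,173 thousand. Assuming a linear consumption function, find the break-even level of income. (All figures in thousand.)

Y = 2870

MPS = ΔS/ΔY = (60.6 − (-21.4))/(3173 − 2763) = 82/410 = 0.2
MPC = 1 − MPS = 0.8
From S(2763) = -21.4: −a + 0.2(2763) = -21.4, so a = 552.6 − (-21.4) = 574
Break-even (S = 0): Y = a/MPS = 574/0.2 = 2870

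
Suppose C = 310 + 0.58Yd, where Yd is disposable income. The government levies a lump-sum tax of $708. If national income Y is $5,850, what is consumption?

C = 3292.36

Yd = Y − T = 5850 − 708 = 5142
C = 310 + 0.58(5142) = 310 + 2982.36 = 3292.36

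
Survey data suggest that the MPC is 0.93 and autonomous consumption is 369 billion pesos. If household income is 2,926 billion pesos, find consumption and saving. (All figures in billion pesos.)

C = 3090.18; S = -164.18

C = 369 + 0.93(2926) = 369 + 2721.18 = 3090.18
S = Y − C = 2926 − 3090.18 = -164.18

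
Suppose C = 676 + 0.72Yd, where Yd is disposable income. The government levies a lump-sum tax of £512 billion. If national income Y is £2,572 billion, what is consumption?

Yd = Y − T = 2572 − 512 = 2060
C = 676 + 0.72(2060) = 676 + 1483.2 = 2159.2

C = 2159.2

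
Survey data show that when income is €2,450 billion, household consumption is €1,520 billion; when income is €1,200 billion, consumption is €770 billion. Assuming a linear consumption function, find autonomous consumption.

MPC = ΔC/ΔY = (1520 − 770)/(2450 − 1200) = 750/1250 = 0.6
a = C − MPC·Y = 770 − 0.6(1200) = 770 − 720 = 50

a = 50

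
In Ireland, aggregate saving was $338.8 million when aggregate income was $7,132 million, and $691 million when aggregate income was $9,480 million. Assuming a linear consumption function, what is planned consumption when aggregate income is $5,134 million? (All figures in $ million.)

MPS = ΔS/ΔY = (691 − 338.8)/(9480 − 7132) = 352.2/2348 = 0.15
MPC = 1 − MPS = 0.85
Autonomous saving = 338.8 − 0.15(7132) = -731, so a = 731
C = 731 + 0.85(5134) = 731 + 4363.9 = 5094.9

C = 5094.9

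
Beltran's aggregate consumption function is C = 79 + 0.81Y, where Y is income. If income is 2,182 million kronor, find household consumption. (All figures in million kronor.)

C = 79 + 0.81(2182) = 79 + 1767.42 = 1846.42

C = 1846.42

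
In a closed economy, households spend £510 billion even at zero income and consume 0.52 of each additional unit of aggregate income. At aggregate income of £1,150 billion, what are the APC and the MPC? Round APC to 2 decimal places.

APC = 0.96; MPC = 0.52

MPC = 0.52 (the slope of the consumption function)
C = 510 + 0.52(1150) = 1108, so APC = 1108/1150 = 0.96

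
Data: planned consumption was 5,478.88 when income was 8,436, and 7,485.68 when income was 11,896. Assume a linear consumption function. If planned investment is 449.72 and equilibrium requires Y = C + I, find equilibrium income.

Y = 2466

MPC = (7485.68 − 5478.88)/(11896 − 8436) = 2006.8/3460 = 0.58
a = 5478.88 − 0.58(8436) = 586
Equilibrium: Y = 586 + 0.58Y + 449.72
0.42Y = 1035.72, so Y = 1035.72/0.42 = 2466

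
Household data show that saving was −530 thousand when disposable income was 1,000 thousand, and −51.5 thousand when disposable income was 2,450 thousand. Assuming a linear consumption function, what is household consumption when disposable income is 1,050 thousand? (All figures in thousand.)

MPS = ΔS/ΔY = (-51.5 − (-530))/(2450 − 1000) = 478.5/1450 = 0.33
MPC = 1 − MPS = 0.67
Autonomous saving = -530 − 0.33(1000) = -860, so a = 860
C = 860 + 0.67(1050) = 860 + 703.5 = 1563.5

C = 1563.5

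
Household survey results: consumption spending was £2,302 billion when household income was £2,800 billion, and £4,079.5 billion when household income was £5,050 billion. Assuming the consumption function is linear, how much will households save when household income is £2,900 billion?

S = 519

MPC = (4079.5 − 2302)/(5050 − 2800) = 1777.5/2250 = 0.79
a = 2302 − 0.79(2800) = 2302 − 2212 = 90
C = 90 + 0.79(2900) = 2381
S = 2900 − 2381 = 519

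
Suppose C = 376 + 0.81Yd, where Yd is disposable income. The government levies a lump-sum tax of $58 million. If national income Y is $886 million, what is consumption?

C = 1046.68

Yd = Y − T = 886 − 58 = 828
C = 376 + 0.81(828) = 376 + 670.68 = 1046.68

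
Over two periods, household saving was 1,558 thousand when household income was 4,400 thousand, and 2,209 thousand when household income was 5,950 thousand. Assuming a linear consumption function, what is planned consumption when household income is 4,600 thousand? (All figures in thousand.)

C = 2958

MPS = ΔS/ΔY = (2209 − 1558)/(5950 − 4400) = 651/1550 = 0.42
MPC = 1 − MPS = 0.58
Autonomous saving = 1558 − 0.42(4400) = -290, so a = 290
C = 290 + 0.58(4600) = 290 + 2668 = 2958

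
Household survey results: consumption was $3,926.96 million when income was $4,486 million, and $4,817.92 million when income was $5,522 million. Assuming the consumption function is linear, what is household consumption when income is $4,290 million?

C = 3758.4

MPC = (4817.92 − 3926.96)/(5522 − 4486) = 890.96/1036 = 0.86
a = 3926.96 − 0.86(4486) = 3926.96 − 3857.96 = 69
C = 69 + 0.86(4290) = 69 + 3689.4 = 3758.4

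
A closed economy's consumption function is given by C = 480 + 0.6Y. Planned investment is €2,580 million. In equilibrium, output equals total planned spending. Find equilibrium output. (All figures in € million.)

Y = C + I = 480 + 0.6Y + 2580
Y − 0.6Y = 3060
0.4Y = 3060, so Y = 3060/0.4 = 7650

Y = 7650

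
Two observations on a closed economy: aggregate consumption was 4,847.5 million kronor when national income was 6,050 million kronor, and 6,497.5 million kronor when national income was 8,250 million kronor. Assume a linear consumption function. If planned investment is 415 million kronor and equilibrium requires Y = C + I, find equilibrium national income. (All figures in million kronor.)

Y = 2900

MPC = (6497.5 − 4847.5)/(8250 − 6050) = 1650/2200 = 0.75
a = 4847.5 − 0.75(6050) = 310
Equilibrium: Y = 310 + 0.75Y + 415
0.25Y = 725, so Y = 725/0.25 = 2900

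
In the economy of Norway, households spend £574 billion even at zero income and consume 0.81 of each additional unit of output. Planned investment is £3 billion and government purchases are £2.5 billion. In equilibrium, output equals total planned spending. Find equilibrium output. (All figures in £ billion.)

Y = 3050

Y = C + I + G = 574 + 0.81Y + 3 + 2.5
Y − 0.81Y = 579.5
0.19Y = 579.5, so Y = 579.5/0.19 = 3050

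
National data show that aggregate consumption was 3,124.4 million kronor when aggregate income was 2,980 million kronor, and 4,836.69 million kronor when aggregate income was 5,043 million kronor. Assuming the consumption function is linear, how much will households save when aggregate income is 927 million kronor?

MPC = (4836.69 − 3124.4)/(5043 − 2980) = 1712.29/2063 = 0.83
a = 3124.4 − 0.83(2980) = 3124.4 − 2473.4 = 651
C = 651 + 0.83(927) = 1420.41
S = 927 − 1420.41 = -493.41

S = -493.41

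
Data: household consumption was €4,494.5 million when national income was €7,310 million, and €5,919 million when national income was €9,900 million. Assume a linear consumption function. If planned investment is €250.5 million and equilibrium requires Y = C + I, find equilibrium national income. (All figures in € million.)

MPC = (5919 − 4494.5)/(9900 − 7310) = 1424.5/2590 = 0.55
a = 4494.5 − 0.55(7310) = 474
Equilibrium: Y = 474 + 0.55Y + 250.5
0.45Y = 724.5, so Y = 724.5/0.45 = 1610

Y = 1610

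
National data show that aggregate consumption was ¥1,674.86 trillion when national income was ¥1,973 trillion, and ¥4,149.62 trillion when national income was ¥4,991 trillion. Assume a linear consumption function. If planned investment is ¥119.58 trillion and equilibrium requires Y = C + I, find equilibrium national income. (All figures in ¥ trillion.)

Y = 981

MPC = (4149.62 − 1674.86)/(4991 − 1973) = 2474.76/3018 = 0.82
a = 1674.86 − 0.82(1973) = 57
Equilibrium: Y = 57 + 0.82Y + 119.58
0.18Y = 176.58, so Y = 176.58/0.18 = 981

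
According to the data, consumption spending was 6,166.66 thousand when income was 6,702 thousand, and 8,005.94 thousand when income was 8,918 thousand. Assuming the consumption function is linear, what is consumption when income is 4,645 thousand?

MPC = (8005.94 − 6166.66)/(8918 − 6702) = 1839.28/2216 = 0.83
a = 6166.66 − 0.83(6702) = 6166.66 − 5562.66 = 604
C = 604 + 0.83(4645) = 604 + 3855.35 = 4459.35

C = 4459.35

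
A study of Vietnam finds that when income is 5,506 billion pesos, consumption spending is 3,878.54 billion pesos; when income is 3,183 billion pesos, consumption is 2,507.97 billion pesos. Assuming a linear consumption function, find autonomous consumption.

MPC = ΔC/ΔY = (3878.54 − 2507.97)/(5506 − 3183) = 1370.57/2323 = 0.59
a = C − MPC·Y = 2507.97 − 0.59(3183) = 2507.97 − 1877.97 = 630

a = 630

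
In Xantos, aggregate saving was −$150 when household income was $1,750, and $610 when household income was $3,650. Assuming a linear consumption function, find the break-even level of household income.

Y = 2125

MPS = ΔS/ΔY = (610 − (-150))/(3650 − 1750) = 760/1900 = 0.4
MPC = 1 − MPS = 0.6
From S(1750) = -150: −a + 0.4(1750) = -150, so a = 700 − (-150) = 850
Break-even (S = 0): Y = a/MPS = 850/0.4 = 2125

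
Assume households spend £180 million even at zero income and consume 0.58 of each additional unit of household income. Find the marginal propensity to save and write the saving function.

MPS = 1 − MPC = 1 − 0.58 = 0.42
S = Y − C = -180 + 0.42Y

MPS = 0.42; S = -180 + 0.42Y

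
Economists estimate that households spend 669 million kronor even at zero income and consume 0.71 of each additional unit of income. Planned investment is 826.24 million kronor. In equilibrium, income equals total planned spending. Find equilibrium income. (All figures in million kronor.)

Y = C + I = 669 + 0.71Y + 826.24
Y − 0.71Y = 1495.24
0.29Y = 1495.24, so Y = 1495.24/0.29 = 5156

Y = 5156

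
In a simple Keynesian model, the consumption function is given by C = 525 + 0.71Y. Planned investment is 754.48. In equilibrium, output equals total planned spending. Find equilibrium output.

Y = 4412

Y = C + I = 525 + 0.71Y + 754.48
Y − 0.71Y = 1279.48
0.29Y = 1279.48, so Y = 1279.48/0.29 = 4412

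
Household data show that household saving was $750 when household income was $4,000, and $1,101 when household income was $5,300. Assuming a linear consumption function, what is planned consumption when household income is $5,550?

MPS = ΔS/ΔY = (1101 − 750)/(5300 − 4000) = 351/1300 = 0.27
MPC = 1 − MPS = 0.73
Autonomous saving = 750 − 0.27(4000) = -330, so a = 330
C = 330 + 0.73(5550) = 330 + 4051.5 = 4381.5

C = 4381.5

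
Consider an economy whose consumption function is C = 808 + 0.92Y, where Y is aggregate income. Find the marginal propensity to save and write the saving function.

MPS = 0.08; S = -808 + 0.08Y

MPS = 1 − MPC = 1 − 0.92 = 0.08
S = Y − C = -808 + 0.08Y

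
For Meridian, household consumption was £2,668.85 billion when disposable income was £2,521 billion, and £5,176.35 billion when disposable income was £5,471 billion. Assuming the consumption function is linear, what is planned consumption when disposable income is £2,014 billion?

C = 2237.9

MPC = (5176.35 − 2668.85)/(5471 − 2521) = 2507.5/2950 = 0.85
a = 2668.85 − 0.85(2521) = 2668.85 − 2142.85 = 526
C = 526 + 0.85(2014) = 526 + 1711.9 = 2237.9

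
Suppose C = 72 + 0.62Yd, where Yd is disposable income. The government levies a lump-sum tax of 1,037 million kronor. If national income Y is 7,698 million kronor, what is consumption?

C = 4201.82

Yd = Y − T = 7698 − 1037 = 6661
C = 72 + 0.62(6661) = 72 + 4129.82 = 4201.82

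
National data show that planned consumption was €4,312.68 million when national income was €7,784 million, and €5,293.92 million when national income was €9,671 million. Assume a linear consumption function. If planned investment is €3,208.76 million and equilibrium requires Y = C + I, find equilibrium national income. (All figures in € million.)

Y = 7237

MPC = (5293.92 − 4312.68)/(9671 − 7784) = 981.24/1887 = 0.52
a = 4312.68 − 0.52(7784) = 265
Equilibrium: Y = 265 + 0.52Y + 3208.76
0.48Y = 3473.76, so Y = 3473.76/0.48 = 7237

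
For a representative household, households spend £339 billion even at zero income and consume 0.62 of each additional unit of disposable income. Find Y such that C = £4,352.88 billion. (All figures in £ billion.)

339 + 0.62Y = 4352.88
0.62Y = 4013.88, so Y = 4013.88/0.62 = 6474

Y = 6474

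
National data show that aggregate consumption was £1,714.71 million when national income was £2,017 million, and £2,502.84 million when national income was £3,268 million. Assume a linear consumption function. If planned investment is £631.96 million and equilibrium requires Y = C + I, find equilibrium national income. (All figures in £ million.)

MPC = (2502.84 − 1714.71)/(3268 − 2017) = 788.13/1251 = 0.63
a = 1714.71 − 0.63(2017) = 444
Equilibrium: Y = 444 + 0.63Y + 631.96
0.37Y = 1075.96, so Y = 1075.96/0.37 = 2908

Y = 2908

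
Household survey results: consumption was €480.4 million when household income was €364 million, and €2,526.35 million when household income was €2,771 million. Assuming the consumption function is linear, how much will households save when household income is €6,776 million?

MPC = (2526.35 − 480.4)/(2771 − 364) = 2045.95/2407 = 0.85
a = 480.4 − 0.85(364) = 480.4 − 309.4 = 171
C = 171 + 0.85(6776) = 5930.6
S = 6776 − 5930.6 = 845.4

S = 845.4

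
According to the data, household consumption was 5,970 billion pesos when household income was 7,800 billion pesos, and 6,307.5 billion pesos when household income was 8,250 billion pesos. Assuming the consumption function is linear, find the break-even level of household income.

Y = 480

MPC = (6307.5 − 5970)/(8250 − 7800) = 337.5/450 = 0.75
a = 5970 − 0.75(7800) = 5970 − 5850 = 120
Break-even: Y = a/(1−MPC) = 120/0.25 = 480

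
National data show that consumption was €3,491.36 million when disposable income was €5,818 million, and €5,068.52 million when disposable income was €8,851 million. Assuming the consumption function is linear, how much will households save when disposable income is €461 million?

S = -244.72

MPC = (5068.52 − 3491.36)/(8851 − 5818) = 1577.16/3033 = 0.52
a = 3491.36 − 0.52(5818) = 3491.36 − 3025.36 = 466
C = 466 + 0.52(461) = 705.72
S = 461 − 705.72 = -244.72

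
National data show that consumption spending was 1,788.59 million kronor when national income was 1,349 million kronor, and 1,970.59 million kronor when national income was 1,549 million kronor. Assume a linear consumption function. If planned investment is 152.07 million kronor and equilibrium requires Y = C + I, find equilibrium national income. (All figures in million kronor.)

Y = 7923

MPC = (1970.59 − 1788.59)/(1549 − 1349) = 182/200 = 0.91
a = 1788.59 − 0.91(1349) = 561
Equilibrium: Y = 561 + 0.91Y + 152.07
0.09Y = 713.07, so Y = 713.07/0.09 = 7923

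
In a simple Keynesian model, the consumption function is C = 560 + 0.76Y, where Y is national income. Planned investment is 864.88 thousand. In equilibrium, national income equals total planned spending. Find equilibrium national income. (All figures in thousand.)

Y = C + I = 560 + 0.76Y + 864.88
Y − 0.76Y = 1424.88
0.24Y = 1424.88, so Y = 1424.88/0.24 = 5937

Y = 5937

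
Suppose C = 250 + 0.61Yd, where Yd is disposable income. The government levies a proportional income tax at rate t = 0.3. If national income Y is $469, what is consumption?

Yd = (1 − 0.3)(469) = 0.7(469) = 328.3
C = 250 + 0.61(328.3) = 250 + 200.263 = 450.263

C = 450.263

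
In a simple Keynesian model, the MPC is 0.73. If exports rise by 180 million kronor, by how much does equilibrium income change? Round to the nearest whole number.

ΔY ≈ 667

The multiplier is 1/(1 − MPC) = 1/0.27.
ΔY = 180/0.27 = 666.67 ≈ 667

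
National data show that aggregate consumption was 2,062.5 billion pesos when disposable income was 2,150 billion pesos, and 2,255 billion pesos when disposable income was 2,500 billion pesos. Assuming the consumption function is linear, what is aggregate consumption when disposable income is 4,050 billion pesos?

MPC = (2255 − 2062.5)/(2500 − 2150) = 192.5/350 = 0.55
a = 2062.5 − 0.55(2150) = 2062.5 − 1182.5 = 880
C = 880 + 0.55(4050) = 880 + 2227.5 = 3107.5

C = 3107.5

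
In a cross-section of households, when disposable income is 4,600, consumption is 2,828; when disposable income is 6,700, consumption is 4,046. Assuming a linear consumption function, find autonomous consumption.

a = 160

MPC = ΔC/ΔY = (4046 − 2828)/(6700 − 4600) = 1218/2100 = 0.58
a = C − MPC·Y = 2828 − 0.58(4600) = 2828 − 2668 = 160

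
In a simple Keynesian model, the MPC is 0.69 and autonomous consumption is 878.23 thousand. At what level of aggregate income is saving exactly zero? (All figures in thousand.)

At break-even, C = Y: 878.23 + 0.69Y = Y
0.31Y = 878.23, so Y = 878.23/0.31 = 2833

Y = 2833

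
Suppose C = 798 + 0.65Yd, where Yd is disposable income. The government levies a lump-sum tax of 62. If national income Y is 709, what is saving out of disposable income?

Yd = Y − T = 709 − 62 = 647
C = 798 + 0.65(647) = 798 + 420.55 = 1218.55
S = Yd − C = 647 − 1218.55 = -571.55

S = -571.55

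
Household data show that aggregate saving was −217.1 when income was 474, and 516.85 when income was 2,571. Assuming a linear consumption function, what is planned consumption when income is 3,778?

MPS = ΔS/ΔY = (516.85 − (-217.1))/(2571 − 474) = 733.95/2097 = 0.35
MPC = 1 − MPS = 0.65
Autonomous saving = -217.1 − 0.35(474) = -383, so a = 383
C = 383 + 0.65(3778) = 383 + 2455.7 = 2838.7

C = 2838.7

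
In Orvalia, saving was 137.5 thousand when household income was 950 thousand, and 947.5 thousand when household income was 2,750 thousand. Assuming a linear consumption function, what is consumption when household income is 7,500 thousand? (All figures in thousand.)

MPS = ΔS/ΔY = (947.5 − 137.5)/(2750 − 950) = 810/1800 = 0.45
MPC = 1 − MPS = 0.55
Autonomous saving = 137.5 − 0.45(950) = -290, so a = 290
C = 290 + 0.55(7500) = 290 + 4125 = 4415

C = 4415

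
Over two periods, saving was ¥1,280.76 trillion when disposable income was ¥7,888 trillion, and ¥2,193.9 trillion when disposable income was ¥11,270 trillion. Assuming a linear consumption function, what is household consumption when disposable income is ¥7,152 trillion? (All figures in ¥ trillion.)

MPS = ΔS/ΔY = (2193.9 − 1280.76)/(11270 − 7888) = 913.14/3382 = 0.27
MPC = 1 − MPS = 0.73
Autonomous saving = 1280.76 − 0.27(7888) = -849, so a = 849
C = 849 + 0.73(7152) = 849 + 5220.96 = 6069.96

C = 6069.96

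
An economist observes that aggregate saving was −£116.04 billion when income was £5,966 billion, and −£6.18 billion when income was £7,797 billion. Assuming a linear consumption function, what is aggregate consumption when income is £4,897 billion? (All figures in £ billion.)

C = 5077.18

MPS = ΔS/ΔY = (-6.18 − (-116.04))/(7797 − 5966) = 109.86/1831 = 0.06
MPC = 1 − MPS = 0.94
Autonomous saving = -116.04 − 0.06(5966) = -474, so a = 474
C = 474 + 0.94(4897) = 474 + 4603.18 = 5077.18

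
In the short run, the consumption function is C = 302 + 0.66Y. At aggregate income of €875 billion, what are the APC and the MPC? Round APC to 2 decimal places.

APC = 1.01; MPC = 0.66

MPC = 0.66 (the slope of the consumption function)
C = 302 + 0.66(875) = 879.5, so APC = 879.5/875 = 1.01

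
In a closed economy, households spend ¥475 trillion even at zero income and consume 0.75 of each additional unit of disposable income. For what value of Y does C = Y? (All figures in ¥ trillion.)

At break-even, C = Y: 475 + 0.75Y = Y
0.25Y = 475, so Y = 475/0.25 = 1900

Y = 1900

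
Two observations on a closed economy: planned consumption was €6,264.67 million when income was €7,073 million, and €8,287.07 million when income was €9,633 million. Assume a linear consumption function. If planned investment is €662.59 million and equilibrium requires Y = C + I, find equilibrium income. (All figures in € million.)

Y = 6379

MPC = (8287.07 − 6264.67)/(9633 − 7073) = 2022.4/2560 = 0.79
a = 6264.67 − 0.79(7073) = 677
Equilibrium: Y = 677 + 0.79Y + 662.59
0.21Y = 1339.59, so Y = 1339.59/0.21 = 6379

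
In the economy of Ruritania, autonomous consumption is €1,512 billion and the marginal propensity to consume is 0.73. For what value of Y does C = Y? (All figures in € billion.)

At break-even, C = Y: 1512 + 0.73Y = Y
0.27Y = 1512, so Y = 1512/0.27 = 5600

Y = 5600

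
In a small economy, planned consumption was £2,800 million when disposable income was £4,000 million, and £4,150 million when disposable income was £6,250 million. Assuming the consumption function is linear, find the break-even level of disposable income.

Y = 1000

MPC = (4150 − 2800)/(6250 − 4000) = 1350/2250 = 0.6
a = 2800 − 0.6(4000) = 2800 − 2400 = 400
Break-even: Y = a/(1−MPC) = 400/0.4 = 1000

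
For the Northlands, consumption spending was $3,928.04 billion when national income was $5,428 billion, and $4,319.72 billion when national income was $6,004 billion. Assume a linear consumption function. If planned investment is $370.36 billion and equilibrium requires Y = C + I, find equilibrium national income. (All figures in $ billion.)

MPC = (4319.72 − 3928.04)/(6004 − 5428) = 391.68/576 = 0.68
a = 3928.04 − 0.68(5428) = 237
Equilibrium: Y = 237 + 0.68Y + 370.36
0.32Y = 607.36, so Y = 607.36/0.32 = 1898

Y = 1898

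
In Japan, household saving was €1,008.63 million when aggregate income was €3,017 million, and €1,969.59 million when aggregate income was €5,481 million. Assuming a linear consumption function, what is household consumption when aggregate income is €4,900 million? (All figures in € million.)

MPS = ΔS/ΔY = (1969.59 − 1008.63)/(5481 − 3017) = 960.96/2464 = 0.39
MPC = 1 − MPS = 0.61
Autonomous saving = 1008.63 − 0.39(3017) = -168, so a = 168
C = 168 + 0.61(4900) = 168 + 2989 = 3157

C = 3157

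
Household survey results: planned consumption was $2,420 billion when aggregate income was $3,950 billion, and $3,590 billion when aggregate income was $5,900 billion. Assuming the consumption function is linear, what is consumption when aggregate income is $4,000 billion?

MPC = (3590 − 2420)/(5900 − 3950) = 1170/1950 = 0.6
a = 2420 − 0.6(3950) = 2420 − 2370 = 50
C = 50 + 0.6(4000) = 50 + 2400 = 2450

C = 2450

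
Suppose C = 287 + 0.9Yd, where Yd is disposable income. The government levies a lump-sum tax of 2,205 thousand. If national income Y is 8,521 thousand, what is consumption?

Yd = Y − T = 8521 − 2205 = 6316
C = 287 + 0.9(6316) = 287 + 5684.4 = 5971.4

C = 5971.4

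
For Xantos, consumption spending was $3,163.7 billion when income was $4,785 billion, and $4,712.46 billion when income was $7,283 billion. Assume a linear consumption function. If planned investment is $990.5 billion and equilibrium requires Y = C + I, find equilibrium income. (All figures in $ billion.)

MPC = (4712.46 − 3163.7)/(7283 − 4785) = 1548.76/2498 = 0.62
a = 3163.7 − 0.62(4785) = 197
Equilibrium: Y = 197 + 0.62Y + 990.5
0.38Y = 1187.5, so Y = 1187.5/0.38 = 3125

Y = 3125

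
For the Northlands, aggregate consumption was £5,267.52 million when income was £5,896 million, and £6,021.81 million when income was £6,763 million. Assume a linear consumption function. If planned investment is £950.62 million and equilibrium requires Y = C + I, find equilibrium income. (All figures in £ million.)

Y = 8374

MPC = (6021.81 − 5267.52)/(6763 − 5896) = 754.29/867 = 0.87
a = 5267.52 − 0.87(5896) = 138
Equilibrium: Y = 138 + 0.87Y + 950.62
0.13Y = 1088.62, so Y = 1088.62/0.13 = 8374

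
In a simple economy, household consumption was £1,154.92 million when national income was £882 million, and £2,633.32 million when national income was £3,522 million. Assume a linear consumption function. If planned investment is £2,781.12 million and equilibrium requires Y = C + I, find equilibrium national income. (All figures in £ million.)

Y = 7823

MPC = (2633.32 − 1154.92)/(3522 − 882) = 1478.4/2640 = 0.56
a = 1154.92 − 0.56(882) = 661
Equilibrium: Y = 661 + 0.56Y + 2781.12
0.44Y = 3442.12, so Y = 3442.12/0.44 = 7823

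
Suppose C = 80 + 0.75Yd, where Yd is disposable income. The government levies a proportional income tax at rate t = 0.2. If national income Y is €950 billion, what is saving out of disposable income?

Yd = (1 − 0.2)(950) = 0.8(950) = 760
C = 80 + 0.75(760) = 80 + 570 = 650
S = Yd − C = 760 − 650 = 110

S = 110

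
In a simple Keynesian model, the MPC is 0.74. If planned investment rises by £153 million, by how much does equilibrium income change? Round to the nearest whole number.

ΔY ≈ 588

The multiplier is 1/(1 − MPC) = 1/0.26.
ΔY = 153/0.26 = 588.46 ≈ 588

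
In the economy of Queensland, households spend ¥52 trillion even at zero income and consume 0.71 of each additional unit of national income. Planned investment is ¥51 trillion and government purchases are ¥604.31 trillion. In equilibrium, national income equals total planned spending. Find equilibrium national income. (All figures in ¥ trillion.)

Y = 2439

Y = C + I + G = 52 + 0.71Y + 51 + 604.31
Y − 0.71Y = 707.31
0.29Y = 707.31, so Y = 707.31/0.29 = 2439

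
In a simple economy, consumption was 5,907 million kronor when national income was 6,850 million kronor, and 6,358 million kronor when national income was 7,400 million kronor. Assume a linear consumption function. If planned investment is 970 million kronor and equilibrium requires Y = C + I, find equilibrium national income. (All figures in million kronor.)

Y = 7000

MPC = (6358 − 5907)/(7400 − 6850) = 451/550 = 0.82
a = 5907 − 0.82(6850) = 290
Equilibrium: Y = 290 + 0.82Y + 970
0.18Y = 1260, so Y = 1260/0.18 = 7000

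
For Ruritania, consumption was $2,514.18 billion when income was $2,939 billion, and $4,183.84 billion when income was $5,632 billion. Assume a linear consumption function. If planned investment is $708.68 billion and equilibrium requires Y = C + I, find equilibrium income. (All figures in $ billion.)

Y = 3686

MPC = (4183.84 − 2514.18)/(5632 − 2939) = 1669.66/2693 = 0.62
a = 2514.18 − 0.62(2939) = 692
Equilibrium: Y = 692 + 0.62Y + 708.68
0.38Y = 1400.68, so Y = 1400.68/0.38 = 3686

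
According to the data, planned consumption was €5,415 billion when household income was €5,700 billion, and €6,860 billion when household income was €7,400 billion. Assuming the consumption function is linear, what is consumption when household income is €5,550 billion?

C = 5287.5

MPC = (6860 − 5415)/(7400 − 5700) = 1445/1700 = 0.85
a = 5415 − 0.85(5700) = 5415 − 4845 = 570
C = 570 + 0.85(5550) = 570 + 4717.5 = 5287.5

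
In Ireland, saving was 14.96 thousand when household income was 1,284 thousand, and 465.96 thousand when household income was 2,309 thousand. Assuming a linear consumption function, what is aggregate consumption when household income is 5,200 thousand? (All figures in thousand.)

C = 3462

MPS = ΔS/ΔY = (465.96 − 14.96)/(2309 − 1284) = 451/1025 = 0.44
MPC = 1 − MPS = 0.56
Autonomous saving = 14.96 − 0.44(1284) = -550, so a = 550
C = 550 + 0.56(5200) = 550 + 2912 = 3462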